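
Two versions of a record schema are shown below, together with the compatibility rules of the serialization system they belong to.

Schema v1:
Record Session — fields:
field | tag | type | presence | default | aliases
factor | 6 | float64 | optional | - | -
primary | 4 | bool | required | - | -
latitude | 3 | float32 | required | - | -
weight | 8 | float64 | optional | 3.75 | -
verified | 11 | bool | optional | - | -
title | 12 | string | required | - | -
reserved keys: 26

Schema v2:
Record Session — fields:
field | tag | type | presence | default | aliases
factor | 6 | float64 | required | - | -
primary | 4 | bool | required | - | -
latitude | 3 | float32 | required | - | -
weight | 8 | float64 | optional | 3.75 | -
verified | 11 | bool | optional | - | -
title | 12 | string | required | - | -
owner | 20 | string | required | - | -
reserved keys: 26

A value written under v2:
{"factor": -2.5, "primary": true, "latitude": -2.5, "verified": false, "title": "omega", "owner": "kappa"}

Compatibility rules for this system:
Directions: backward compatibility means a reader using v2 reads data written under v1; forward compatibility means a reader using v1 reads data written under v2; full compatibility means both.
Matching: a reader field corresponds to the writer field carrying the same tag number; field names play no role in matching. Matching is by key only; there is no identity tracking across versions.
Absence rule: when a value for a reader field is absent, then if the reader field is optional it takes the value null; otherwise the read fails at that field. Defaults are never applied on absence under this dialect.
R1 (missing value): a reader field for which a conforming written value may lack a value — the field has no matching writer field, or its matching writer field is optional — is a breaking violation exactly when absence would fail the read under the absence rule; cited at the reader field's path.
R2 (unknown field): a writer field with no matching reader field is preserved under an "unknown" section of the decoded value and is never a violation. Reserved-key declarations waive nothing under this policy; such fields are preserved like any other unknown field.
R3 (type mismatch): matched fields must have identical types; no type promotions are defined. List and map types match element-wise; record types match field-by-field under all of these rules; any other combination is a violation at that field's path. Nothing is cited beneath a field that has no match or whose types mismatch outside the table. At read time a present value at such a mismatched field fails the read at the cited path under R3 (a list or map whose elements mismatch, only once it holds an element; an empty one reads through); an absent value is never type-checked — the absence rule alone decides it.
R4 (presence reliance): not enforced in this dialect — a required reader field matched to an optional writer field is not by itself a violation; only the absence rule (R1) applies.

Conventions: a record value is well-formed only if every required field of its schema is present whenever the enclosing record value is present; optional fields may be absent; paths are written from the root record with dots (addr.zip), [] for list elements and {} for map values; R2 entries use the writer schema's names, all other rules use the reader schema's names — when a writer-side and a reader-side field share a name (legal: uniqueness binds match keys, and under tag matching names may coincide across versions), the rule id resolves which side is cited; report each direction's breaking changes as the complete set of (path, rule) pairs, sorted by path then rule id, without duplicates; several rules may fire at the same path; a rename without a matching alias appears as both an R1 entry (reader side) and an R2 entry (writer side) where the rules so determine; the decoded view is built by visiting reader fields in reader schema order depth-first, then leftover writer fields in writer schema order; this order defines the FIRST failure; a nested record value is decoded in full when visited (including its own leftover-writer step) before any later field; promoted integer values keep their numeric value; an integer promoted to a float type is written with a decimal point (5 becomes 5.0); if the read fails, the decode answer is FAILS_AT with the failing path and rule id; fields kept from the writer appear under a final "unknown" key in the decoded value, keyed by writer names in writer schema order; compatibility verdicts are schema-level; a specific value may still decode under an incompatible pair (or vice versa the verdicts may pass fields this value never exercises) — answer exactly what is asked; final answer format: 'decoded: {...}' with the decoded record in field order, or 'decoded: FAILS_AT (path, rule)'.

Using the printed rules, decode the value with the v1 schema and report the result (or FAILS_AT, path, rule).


arrows below run writer -> reader for Session
decode walk for Session under reader schema v1:
  factor := -2.5
  primary := true
  latitude := -2.5
  weight := null (missing; optional => null)
  verified := false
  title := "omega"
  writer owner: kept under "unknown"
  => decoded: {"factor": -2.5, "primary": true, "latitude": -2.5, "weight": null, "verified": false, "title": "omega", "unknown": {"owner": "kappa"}}
diffs on Session not affecting the asked answer:
  field factor in record Session: optional changed to required -> shifts the Session verdicts, not this decode

decoded: {"factor": -2.5, "primary": true, "latitude": -2.5, "weight": null, "verified": false, "title": "omega", "unknown": {"owner": "kappa"}}


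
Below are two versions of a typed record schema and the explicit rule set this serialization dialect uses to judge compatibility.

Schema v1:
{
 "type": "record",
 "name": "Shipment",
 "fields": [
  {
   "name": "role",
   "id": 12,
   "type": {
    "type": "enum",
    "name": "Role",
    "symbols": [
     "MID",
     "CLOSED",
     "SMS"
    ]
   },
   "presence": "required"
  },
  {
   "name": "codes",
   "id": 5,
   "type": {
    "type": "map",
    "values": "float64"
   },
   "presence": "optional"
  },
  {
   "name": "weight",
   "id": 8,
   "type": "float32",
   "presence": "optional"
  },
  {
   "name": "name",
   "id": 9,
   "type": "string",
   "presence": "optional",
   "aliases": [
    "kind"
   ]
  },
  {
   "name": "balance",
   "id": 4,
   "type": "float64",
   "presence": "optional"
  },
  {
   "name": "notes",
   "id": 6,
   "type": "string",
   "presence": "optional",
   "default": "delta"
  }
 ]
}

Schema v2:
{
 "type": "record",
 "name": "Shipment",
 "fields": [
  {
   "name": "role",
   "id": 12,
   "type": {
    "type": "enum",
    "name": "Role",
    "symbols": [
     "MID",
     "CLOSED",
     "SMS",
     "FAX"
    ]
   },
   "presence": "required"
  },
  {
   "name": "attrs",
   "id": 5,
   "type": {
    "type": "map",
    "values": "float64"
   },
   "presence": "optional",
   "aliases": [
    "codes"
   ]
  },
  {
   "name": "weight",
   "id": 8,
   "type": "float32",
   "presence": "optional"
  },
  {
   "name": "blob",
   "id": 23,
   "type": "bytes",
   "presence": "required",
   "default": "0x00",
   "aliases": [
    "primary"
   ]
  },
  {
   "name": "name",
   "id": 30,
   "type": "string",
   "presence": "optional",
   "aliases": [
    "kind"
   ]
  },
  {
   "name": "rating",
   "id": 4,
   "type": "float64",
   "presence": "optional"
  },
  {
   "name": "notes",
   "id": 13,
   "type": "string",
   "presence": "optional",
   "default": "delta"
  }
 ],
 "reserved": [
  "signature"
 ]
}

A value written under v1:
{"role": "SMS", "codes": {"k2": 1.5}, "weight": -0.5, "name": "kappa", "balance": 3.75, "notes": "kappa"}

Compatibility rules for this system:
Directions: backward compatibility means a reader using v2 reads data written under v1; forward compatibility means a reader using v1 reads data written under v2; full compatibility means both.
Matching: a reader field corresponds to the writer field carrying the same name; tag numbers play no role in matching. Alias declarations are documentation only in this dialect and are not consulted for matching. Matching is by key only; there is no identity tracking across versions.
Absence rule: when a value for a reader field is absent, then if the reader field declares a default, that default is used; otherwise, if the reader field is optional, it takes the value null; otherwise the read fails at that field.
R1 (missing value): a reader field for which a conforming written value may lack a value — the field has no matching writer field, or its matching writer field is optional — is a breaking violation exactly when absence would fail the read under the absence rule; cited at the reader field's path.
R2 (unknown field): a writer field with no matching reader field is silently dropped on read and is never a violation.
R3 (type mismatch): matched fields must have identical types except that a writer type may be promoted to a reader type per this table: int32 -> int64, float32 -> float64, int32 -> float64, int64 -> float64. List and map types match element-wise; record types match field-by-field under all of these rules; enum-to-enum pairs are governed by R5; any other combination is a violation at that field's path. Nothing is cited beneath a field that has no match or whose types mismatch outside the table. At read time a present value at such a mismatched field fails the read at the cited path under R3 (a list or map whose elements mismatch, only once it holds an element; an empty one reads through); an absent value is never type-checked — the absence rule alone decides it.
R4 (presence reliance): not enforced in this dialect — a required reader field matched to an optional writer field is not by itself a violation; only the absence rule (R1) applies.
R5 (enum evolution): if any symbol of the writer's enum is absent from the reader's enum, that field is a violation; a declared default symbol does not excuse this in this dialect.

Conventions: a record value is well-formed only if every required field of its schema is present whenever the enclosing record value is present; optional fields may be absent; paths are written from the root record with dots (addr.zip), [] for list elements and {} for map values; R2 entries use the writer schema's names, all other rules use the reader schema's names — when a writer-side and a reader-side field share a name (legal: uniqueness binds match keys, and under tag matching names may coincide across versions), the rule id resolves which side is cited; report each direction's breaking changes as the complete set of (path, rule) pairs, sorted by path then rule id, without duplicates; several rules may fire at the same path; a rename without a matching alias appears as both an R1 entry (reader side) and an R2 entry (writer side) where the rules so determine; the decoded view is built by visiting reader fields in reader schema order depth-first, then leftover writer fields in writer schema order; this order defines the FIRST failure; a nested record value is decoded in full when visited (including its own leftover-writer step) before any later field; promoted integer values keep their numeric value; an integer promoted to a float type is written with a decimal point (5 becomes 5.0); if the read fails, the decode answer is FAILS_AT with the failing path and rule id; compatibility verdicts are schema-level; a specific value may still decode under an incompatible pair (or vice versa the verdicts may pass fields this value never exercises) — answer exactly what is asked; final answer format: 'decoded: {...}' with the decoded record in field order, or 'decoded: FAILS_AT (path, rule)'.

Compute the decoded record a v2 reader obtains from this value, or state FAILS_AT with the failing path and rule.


the writer's type comes first in each Shipment pair
decoding the Shipment value with the v2 reader:
  role := "SMS"
  attrs := null (not supplied -> null)
  weight := -0.5
  blob := 0x00 (no value, default fills)
  name := "kappa"
  rating := null (not supplied -> null)
  notes := "kappa"
  writer codes: unmatched, discarded
  writer balance: unmatched, discarded
  => decoded: {"role": "SMS", "attrs": null, "weight": -0.5, "blob": 0x00, "name": "kappa", "rating": null, "notes": "kappa"}
checking off the Shipment differences that do not matter here:
  enum Role (field role in record Shipment): symbol FAX added -> a verdict-level change on Shipment — the shown value reads the same
  field notes in record Shipment: tag 6 changed to 13 -> triggers nothing under the printed rules; the Shipment answer is the same either way
  field name in record Shipment: tag 9 changed to 30 -> triggers nothing under the printed rules; the Shipment answer is the same either way

decoded: {"role": "SMS", "attrs": null, "weight": -0.5, "blob": 0x00, "name": "kappa", "rating": null, "notes": "kappa"}


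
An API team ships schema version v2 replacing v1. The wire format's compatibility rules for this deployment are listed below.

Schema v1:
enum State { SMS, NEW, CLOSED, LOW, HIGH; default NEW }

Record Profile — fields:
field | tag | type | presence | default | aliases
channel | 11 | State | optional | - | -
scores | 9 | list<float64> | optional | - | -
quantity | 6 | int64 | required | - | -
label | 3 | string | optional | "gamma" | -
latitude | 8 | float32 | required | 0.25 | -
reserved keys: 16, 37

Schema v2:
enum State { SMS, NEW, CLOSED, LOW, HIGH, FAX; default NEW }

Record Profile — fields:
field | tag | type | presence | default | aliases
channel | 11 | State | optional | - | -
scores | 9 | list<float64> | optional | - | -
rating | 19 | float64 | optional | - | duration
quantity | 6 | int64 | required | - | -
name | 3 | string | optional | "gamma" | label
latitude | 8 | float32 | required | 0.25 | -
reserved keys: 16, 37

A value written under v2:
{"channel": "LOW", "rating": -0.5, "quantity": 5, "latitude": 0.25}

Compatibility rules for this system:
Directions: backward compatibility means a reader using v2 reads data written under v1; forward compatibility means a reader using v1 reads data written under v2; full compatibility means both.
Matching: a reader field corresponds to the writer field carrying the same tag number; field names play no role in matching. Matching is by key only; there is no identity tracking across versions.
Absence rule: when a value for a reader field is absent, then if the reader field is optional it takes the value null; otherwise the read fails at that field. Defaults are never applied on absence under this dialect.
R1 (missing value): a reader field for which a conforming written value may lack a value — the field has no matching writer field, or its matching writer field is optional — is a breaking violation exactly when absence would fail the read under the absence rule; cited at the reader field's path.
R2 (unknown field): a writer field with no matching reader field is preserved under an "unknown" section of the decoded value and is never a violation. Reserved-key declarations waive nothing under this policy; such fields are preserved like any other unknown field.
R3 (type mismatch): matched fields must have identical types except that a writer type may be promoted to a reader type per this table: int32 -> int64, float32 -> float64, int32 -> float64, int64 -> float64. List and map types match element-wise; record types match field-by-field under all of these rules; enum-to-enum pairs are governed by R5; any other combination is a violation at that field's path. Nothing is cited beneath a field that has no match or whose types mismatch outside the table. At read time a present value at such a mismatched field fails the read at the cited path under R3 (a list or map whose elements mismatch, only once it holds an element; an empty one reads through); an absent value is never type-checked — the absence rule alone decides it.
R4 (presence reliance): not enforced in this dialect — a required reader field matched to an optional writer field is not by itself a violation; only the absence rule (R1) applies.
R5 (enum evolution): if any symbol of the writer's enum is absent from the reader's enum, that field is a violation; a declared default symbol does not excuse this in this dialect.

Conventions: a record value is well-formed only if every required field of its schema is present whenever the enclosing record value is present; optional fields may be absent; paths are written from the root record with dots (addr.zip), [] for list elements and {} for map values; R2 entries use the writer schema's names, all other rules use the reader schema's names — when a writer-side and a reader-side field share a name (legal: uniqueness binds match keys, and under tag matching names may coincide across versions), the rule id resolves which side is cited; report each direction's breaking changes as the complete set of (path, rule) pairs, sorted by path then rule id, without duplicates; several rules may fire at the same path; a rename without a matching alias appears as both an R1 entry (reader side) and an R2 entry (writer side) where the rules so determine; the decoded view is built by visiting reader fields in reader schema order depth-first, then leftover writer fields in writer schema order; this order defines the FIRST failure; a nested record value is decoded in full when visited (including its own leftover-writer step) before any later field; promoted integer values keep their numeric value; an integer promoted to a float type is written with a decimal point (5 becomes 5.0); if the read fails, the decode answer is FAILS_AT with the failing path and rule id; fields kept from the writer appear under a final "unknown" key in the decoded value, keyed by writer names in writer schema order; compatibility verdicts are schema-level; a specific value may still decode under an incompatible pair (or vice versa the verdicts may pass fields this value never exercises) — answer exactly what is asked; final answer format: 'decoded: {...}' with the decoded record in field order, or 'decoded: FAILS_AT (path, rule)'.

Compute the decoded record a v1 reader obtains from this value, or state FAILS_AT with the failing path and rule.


decoded: {"channel": "LOW", "scores": null, "quantity": 5, "label": null, "latitude": 0.25, "unknown": {"rating": -0.5}}

in Profile below, arrows point writer -> reader
migrating the Profile value to v1:
  channel := "LOW"
  scores := null (absent, optional -> null)
  quantity := 5
  label := null (absent, optional -> null)
  latitude := 0.25
  writer rating: kept under "unknown"
  => decoded: {"channel": "LOW", "scores": null, "quantity": 5, "label": null, "latitude": 0.25, "unknown": {"rating": -0.5}}
remaining Profile differences; none change what is asked:
  renamed field label to name in record Profile (alias label declared on the renamed field) -> no rule fires on it and the decoded Profile view is identical with or without it
  enum State (field channel in record Profile): symbol FAX added -> affects the rule determinations only; this particular Profile value decodes identically


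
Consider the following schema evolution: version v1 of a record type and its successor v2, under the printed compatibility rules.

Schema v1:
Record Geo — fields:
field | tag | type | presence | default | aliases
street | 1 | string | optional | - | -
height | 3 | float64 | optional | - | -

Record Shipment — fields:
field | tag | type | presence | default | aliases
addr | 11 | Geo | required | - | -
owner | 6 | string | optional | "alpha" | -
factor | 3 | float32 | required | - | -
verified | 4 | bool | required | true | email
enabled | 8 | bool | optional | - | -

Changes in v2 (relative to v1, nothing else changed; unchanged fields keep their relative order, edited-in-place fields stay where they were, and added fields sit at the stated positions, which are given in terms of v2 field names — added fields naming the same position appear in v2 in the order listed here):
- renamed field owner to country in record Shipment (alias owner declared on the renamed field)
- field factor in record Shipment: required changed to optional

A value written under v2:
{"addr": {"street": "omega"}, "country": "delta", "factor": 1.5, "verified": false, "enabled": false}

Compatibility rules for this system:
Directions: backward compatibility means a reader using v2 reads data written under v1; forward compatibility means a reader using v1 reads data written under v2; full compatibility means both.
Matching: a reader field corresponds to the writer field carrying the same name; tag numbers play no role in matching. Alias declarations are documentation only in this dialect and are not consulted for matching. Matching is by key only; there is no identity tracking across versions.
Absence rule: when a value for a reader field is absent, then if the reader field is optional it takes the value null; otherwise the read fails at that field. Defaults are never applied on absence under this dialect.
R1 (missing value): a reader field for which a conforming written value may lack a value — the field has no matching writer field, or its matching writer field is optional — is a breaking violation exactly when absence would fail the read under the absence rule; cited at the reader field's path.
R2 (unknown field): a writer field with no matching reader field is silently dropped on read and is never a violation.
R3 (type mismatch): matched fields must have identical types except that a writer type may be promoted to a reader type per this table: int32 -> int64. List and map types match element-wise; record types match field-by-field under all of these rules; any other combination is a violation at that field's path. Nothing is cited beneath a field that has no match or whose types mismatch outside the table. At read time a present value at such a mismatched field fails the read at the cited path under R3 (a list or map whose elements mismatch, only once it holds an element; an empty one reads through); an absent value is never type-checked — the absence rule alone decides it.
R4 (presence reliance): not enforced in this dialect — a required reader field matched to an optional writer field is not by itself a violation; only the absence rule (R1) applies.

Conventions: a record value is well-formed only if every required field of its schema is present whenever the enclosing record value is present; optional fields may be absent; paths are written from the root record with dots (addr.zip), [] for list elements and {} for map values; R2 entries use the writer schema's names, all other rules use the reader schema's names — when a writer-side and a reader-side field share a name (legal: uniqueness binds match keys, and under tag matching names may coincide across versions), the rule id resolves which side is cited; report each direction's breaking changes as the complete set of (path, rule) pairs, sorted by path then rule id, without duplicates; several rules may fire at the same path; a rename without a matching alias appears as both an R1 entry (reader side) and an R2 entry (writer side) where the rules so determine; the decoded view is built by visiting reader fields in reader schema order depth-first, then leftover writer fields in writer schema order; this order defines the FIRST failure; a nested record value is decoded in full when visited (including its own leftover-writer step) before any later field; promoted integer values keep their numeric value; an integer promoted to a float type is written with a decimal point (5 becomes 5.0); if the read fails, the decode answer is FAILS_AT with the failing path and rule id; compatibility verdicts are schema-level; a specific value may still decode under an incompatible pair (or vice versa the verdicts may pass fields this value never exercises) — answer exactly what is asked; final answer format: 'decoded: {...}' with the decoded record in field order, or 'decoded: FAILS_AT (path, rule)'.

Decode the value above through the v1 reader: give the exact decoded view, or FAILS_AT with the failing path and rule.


the writer's type comes first in each Shipment pair
migrating the Shipment value to v1:
  addr.street := "omega"
  addr.height := null (not supplied -> null)
  owner := null (not supplied -> null)
  factor := 1.5
  verified := false
  enabled := false
  writer country: unmatched, discarded
  => decoded: {"addr": {"street": "omega", "height": null}, "owner": null, "factor": 1.5, "verified": false, "enabled": false}
ruling out the remaining Shipment differences:
  field factor in record Shipment: required changed to optional -> changes Shipment's schema-level verdicts only — the decode of this value is the same

decoded: {"addr": {"street": "omega", "height": null}, "owner": null, "factor": 1.5, "verified": false, "enabled": false}


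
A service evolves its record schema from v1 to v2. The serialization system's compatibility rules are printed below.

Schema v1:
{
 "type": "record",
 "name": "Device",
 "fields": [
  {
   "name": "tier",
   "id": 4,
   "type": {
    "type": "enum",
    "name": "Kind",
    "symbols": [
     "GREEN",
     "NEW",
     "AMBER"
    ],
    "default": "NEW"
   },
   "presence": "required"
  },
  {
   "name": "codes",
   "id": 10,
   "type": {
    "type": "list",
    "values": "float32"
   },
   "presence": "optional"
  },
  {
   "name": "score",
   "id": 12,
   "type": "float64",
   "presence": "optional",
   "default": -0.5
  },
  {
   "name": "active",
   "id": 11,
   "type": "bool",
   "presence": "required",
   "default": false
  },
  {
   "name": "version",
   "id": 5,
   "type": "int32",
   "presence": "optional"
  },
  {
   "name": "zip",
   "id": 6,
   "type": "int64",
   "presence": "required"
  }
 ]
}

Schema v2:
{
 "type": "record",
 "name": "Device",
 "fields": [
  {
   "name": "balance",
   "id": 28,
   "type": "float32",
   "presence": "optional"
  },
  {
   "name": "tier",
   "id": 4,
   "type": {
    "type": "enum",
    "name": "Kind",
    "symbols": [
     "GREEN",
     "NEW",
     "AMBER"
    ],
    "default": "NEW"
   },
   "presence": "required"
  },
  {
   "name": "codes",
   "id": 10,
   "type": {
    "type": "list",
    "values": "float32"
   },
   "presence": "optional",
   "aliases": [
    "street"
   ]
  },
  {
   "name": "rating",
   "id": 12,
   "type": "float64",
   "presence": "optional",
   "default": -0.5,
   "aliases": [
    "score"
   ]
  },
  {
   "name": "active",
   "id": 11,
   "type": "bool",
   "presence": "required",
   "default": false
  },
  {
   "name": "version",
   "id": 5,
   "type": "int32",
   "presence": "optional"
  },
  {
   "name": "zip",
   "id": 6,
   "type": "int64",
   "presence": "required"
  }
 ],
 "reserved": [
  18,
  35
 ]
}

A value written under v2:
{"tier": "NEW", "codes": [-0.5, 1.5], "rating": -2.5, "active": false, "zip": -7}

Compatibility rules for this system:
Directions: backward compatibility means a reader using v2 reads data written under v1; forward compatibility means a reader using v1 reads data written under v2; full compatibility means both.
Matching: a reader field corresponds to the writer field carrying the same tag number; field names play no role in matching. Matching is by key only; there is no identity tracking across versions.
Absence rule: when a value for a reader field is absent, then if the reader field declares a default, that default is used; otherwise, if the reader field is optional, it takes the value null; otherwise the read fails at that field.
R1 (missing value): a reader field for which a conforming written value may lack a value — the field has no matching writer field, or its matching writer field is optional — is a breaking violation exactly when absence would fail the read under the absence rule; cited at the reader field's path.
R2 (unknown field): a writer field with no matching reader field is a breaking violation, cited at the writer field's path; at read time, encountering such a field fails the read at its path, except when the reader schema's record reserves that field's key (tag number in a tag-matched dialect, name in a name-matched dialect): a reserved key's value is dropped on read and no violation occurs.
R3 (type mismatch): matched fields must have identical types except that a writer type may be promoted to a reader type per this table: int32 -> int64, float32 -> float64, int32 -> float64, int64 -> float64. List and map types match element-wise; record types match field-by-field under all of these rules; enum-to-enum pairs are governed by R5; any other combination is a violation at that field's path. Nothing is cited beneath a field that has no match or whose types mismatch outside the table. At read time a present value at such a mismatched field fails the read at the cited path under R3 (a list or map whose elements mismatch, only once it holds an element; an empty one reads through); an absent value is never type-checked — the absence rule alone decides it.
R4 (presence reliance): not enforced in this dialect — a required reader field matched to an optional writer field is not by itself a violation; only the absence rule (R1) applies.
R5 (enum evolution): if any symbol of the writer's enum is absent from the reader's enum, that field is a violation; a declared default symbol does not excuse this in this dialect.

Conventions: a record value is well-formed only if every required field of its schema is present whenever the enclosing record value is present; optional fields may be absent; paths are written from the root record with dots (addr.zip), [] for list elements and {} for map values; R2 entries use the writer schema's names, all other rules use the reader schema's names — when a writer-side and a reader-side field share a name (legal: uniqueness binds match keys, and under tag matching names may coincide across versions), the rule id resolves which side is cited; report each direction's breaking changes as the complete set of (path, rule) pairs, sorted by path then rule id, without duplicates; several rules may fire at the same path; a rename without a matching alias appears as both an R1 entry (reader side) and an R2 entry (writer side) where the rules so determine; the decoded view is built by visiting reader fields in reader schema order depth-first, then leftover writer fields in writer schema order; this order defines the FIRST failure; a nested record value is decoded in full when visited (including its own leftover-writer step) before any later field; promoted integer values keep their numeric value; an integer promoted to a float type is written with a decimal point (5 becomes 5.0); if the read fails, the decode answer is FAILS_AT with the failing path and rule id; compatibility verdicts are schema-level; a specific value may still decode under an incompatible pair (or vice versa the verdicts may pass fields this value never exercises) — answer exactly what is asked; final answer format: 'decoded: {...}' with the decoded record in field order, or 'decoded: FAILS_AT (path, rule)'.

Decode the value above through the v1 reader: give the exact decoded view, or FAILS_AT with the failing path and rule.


arrows below run writer -> reader for Device
decoding the Device value with the v1 reader:
  tier := "NEW"
  codes := [-0.5, 1.5]
  score := -2.5 (from writer rating)
  active := false
  version := null (not supplied -> null)
  zip := -7
  => decoded: {"tier": "NEW", "codes": [-0.5, 1.5], "score": -2.5, "active": false, "version": null, "zip": -7}
checking off the Device differences that do not matter here:
  renamed field score to rating in record Device (alias score declared on the renamed field) -> no rule fires on it and the decoded Device view is identical with or without it
  added field balance to record Device: optional float32, tag 28 (in v2 it sits immediately before tier) -> matters for Device compatibility verdicts, not for this value's decode

decoded: {"tier": "NEW", "codes": [-0.5, 1.5], "score": -2.5, "active": false, "version": null, "zip": -7}


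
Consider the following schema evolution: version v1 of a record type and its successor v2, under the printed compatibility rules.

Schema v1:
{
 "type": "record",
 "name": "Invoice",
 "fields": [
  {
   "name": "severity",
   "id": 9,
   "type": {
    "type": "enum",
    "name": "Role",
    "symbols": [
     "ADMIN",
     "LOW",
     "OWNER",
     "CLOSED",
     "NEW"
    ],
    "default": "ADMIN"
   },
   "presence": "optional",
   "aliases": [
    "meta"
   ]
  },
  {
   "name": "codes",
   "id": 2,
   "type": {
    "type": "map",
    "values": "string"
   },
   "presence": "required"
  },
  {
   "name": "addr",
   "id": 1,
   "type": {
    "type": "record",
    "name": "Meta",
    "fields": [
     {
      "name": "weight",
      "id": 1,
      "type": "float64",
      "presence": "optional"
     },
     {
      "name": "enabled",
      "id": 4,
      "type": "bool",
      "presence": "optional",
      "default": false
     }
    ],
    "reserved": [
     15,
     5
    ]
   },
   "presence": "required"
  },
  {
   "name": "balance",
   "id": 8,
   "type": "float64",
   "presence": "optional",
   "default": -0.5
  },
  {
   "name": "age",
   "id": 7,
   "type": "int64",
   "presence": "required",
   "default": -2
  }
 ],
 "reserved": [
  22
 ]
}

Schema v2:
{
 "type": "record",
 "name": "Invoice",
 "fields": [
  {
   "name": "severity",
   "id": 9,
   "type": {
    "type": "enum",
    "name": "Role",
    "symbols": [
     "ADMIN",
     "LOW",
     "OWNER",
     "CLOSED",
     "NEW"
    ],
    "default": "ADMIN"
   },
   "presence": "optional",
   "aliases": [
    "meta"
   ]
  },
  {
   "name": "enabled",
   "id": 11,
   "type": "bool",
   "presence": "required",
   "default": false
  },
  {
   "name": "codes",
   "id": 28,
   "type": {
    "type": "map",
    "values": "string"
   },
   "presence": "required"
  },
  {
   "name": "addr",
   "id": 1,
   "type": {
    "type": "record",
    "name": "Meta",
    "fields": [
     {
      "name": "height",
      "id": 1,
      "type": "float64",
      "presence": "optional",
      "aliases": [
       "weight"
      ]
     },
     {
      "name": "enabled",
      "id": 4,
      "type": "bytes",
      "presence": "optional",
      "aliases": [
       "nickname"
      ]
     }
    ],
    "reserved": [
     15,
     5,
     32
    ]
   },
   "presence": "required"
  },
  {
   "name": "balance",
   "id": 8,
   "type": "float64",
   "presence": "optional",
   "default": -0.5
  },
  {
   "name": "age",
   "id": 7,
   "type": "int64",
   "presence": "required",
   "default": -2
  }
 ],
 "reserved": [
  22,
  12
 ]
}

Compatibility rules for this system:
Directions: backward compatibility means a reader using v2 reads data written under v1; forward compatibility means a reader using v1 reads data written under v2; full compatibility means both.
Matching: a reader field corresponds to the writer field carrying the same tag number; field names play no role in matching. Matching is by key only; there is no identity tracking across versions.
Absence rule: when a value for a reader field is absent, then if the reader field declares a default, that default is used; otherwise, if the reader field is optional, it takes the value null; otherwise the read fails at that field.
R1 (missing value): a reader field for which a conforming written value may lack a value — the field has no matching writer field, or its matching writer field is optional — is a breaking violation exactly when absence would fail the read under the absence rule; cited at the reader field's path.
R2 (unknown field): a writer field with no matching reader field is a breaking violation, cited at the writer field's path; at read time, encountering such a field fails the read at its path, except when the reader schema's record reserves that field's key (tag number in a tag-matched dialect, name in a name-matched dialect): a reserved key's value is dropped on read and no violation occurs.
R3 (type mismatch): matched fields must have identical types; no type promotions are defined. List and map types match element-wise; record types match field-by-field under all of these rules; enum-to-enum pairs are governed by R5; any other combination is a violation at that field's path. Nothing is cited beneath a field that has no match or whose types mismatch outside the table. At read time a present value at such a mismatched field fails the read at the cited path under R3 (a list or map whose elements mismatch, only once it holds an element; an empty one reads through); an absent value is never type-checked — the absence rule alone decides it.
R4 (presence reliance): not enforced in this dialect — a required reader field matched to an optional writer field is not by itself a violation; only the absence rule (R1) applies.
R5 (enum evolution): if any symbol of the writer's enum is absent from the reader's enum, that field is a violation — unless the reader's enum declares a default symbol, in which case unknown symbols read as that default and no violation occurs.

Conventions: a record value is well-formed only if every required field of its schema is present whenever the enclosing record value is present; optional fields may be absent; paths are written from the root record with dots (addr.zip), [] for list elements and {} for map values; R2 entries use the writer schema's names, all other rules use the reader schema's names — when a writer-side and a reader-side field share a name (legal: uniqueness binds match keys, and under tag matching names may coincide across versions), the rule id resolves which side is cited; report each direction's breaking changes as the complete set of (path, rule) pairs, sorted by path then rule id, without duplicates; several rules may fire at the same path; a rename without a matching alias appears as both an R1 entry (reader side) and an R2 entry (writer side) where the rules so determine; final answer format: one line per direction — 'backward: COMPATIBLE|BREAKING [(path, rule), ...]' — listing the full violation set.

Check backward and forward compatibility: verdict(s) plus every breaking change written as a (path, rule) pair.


each type pair in Invoice: writer, then reader
backward analysis of Invoice with v2 as reader and v1 as writer:
  Role -> Role, writer optional: severity aligns to severity
  enabled: no writer match
  codes: no writer match
  Meta -> Meta, writer required: addr aligns to addr
  float64 -> float64, writer optional: balance aligns to balance
  int64 -> int64, writer required: age aligns to age
  codes (writer side), unknown to reader
  float64 -> float64, writer optional: addr.height aligns to addr.weight
  bool -> bytes, writer optional: addr.enabled aligns to addr.enabled
  rule R3 violated at addr.enabled
  rule R1 violated at codes
  rule R2 violated at codes
  => backward verdict for Invoice: BREAKING, 3 violation(s)
forward analysis of Invoice with v1 as reader and v2 as writer:
  Role -> Role, writer optional: severity aligns to severity
  codes: no writer match
  Meta -> Meta, writer required: addr aligns to addr
  float64 -> float64, writer optional: balance aligns to balance
  int64 -> int64, writer required: age aligns to age
  enabled (writer side), unknown to reader
  codes (writer side), unknown to reader
  float64 -> float64, writer optional: addr.weight aligns to addr.height
  bytes -> bool, writer optional: addr.enabled aligns to addr.enabled
  rule R3 violated at addr.enabled
  rule R1 violated at codes
  rule R2 violated at codes
  rule R2 violated at enabled
  => forward verdict for Invoice: BREAKING, 4 violation(s)

backward: BREAKING [(addr.enabled, R3), (codes, R1), (codes, R2)]; forward: BREAKING [(addr.enabled, R3), (codes, R1), (codes, R2), (enabled, R2)]


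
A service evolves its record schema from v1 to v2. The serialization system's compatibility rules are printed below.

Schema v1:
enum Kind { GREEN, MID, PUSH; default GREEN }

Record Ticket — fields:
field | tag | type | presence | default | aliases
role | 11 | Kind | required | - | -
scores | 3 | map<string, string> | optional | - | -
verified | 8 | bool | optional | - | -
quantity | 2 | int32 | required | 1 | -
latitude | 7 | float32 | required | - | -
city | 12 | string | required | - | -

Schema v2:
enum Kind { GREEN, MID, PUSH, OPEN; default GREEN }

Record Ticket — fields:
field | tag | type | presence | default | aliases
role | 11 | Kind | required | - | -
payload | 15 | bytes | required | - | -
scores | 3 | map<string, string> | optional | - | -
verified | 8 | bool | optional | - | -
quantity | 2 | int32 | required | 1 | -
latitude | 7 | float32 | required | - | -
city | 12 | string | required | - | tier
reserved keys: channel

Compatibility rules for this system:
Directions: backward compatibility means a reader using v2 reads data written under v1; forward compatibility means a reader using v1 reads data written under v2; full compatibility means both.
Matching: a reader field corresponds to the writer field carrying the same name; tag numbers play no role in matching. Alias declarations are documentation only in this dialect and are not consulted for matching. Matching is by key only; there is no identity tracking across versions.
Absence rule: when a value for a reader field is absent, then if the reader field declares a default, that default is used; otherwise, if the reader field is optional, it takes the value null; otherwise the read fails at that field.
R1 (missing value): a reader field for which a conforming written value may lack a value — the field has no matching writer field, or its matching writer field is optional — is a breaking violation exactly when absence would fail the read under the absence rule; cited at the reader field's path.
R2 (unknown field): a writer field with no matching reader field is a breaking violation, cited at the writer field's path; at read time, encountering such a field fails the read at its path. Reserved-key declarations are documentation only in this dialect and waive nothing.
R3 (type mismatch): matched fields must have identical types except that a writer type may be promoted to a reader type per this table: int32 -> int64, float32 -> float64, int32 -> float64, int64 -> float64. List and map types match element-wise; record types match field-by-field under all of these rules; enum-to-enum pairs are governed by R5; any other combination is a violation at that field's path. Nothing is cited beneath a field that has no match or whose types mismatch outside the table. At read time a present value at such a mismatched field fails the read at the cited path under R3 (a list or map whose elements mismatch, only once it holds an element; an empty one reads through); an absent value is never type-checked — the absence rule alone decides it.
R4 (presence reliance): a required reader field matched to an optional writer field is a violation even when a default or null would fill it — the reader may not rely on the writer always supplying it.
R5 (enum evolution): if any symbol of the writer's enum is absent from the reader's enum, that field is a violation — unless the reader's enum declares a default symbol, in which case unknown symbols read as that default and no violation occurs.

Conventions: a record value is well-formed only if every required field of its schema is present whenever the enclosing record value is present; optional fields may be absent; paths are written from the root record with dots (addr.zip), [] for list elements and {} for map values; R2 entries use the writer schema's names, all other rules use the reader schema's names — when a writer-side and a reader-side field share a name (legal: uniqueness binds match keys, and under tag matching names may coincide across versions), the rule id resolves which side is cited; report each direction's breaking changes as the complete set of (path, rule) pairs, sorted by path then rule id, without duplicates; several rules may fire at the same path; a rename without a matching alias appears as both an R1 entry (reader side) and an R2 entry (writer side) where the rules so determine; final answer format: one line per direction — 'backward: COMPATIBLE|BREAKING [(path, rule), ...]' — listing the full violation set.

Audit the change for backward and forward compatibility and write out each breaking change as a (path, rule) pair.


arrows below run writer -> reader for Ticket
backward pass over Ticket, reader schema v2, writer schema v1:
  role <- role (Kind -> Kind, writer required)
  payload has no writer counterpart
  scores <- scores (map<string, string> -> map<string, string>, writer optional)
  verified <- verified (bool -> bool, writer optional)
  quantity <- quantity (int32 -> int32, writer required)
  latitude <- latitude (float32 -> float32, writer required)
  city <- city (string -> string, writer required)
  R1 fires at payload
  => 1 violation(s): backward is BREAKING for Ticket
forward pass over Ticket, reader schema v1, writer schema v2:
  role <- role (Kind -> Kind, writer required)
  scores <- scores (map<string, string> -> map<string, string>, writer optional)
  verified <- verified (bool -> bool, writer optional)
  quantity <- quantity (int32 -> int32, writer required)
  latitude <- latitude (float32 -> float32, writer required)
  city <- city (string -> string, writer required)
  writer payload: unknown to reader
  R2 fires at payload
  => 1 violation(s): forward is BREAKING for Ticket

backward: BREAKING [(payload, R1)]; forward: BREAKING [(payload, R2)]
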